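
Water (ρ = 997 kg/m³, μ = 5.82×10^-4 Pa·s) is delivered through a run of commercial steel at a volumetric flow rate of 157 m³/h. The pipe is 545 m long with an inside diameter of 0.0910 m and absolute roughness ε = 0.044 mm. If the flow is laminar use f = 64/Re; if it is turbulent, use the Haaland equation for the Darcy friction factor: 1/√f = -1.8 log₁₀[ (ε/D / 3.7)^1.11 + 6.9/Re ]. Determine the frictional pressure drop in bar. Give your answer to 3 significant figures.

ΔP ≈ 22.9 bar

Q = 157 m³/h = 157/3600 = 0.04361 m³/s.
Cross-sectional area A = πD²/4 = π(0.091)²/4 = 0.006504 m²; mean velocity V = Q/A = 0.04361/0.006504 = 6.705 m/s.
Reynolds number Re = ρVD/μ = 997 · 6.705 · 0.091 / 0.000582 = 1.045e+06.
Re > 4000 → turbulent. Relative roughness ε/D = 4.4e-05/0.091 = 0.000484. Haaland: 1/√f = -1.8 log₁₀[(0.000484/3.7)^1.11 + 6.9/1.045e+06] = -1.8 log₁₀[4.89e-05 + 6.6e-06] = 7.661, so f = 0.01704.
Darcy-Weisbach: ΔP = f(L/D)(ρV²/2) = 0.01704·(545/0.091)·(997·6.705²/2) = 0.01704·5989·2.241e+04 = 2.287e+06 Pa.
ΔP = 2.287e+06 Pa = 22.9 bar.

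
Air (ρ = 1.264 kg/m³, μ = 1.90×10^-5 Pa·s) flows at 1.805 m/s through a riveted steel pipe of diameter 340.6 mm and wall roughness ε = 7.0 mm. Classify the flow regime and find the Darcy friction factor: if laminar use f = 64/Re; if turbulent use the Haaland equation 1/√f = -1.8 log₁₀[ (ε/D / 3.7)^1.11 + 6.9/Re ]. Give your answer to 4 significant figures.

f ≈ 0.05015

Re = ρVD/μ = 1.264·1.805·0.3406/1.9e-05 = 4.09e+04.
Re > 4000 → turbulent. ε/D = 0.007/0.3406 = 0.0206; Haaland: 1/√f = -1.8 log₁₀[0.00314 + 0.000169] = 4.465, so f = 0.05015.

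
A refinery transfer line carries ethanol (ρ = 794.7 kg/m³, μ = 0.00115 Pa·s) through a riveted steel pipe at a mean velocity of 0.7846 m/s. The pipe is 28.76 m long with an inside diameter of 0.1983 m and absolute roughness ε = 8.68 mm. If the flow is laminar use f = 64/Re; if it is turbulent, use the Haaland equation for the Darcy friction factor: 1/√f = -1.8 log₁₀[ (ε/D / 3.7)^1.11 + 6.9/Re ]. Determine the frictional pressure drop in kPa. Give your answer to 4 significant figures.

Reynolds number Re = ρVD/μ = 794.7 · 0.7846 · 0.1983 / 0.00115 = 1.075e+05.
Re > 4000 → turbulent. Relative roughness ε/D = 0.00868/0.1983 = 0.0438. Haaland: 1/√f = -1.8 log₁₀[(0.0438/3.7)^1.11 + 6.9/1.075e+05] = -1.8 log₁₀[0.00726 + 6.42e-05] = 3.843, so f = 0.0677.
Darcy-Weisbach: ΔP = f(L/D)(ρV²/2) = 0.0677·(28.76/0.1983)·(794.7·0.7846²/2) = 0.0677·145·244.6 = 2402 Pa.
ΔP = 2402 Pa = 2.402 kPa.

ΔP ≈ 2.402 kPa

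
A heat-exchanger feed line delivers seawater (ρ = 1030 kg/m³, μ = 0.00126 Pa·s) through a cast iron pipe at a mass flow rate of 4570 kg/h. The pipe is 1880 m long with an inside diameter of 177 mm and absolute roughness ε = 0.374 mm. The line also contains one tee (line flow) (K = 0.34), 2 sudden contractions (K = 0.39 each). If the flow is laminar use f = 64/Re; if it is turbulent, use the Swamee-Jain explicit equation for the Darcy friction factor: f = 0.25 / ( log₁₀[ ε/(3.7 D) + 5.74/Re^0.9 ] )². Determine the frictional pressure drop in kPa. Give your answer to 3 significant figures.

ΔP ≈ 0.508 kPa

ṁ = 4570 kg/h = 4570/3600 = 1.269 kg/s.
A = πD²/4 = π(0.177)²/4 = 0.02461 m²; mean velocity V = ṁ/(ρA) = 1.269/(1030 · 0.02461) = 0.05009 m/s.
Reynolds number Re = ρVD/μ = 1030 · 0.05009 · 0.177 / 0.00126 = 7247.
Re > 4000 → turbulent. Relative roughness ε/D = 0.000374/0.177 = 0.00211. Swamee-Jain: f = 0.25/(log₁₀[0.00211/3.7 + 5.74/7247^0.9])² = 0.25/(log₁₀[0.000571 + 0.00193])² = 0.25/(-2.602)² = 0.03691.
Total minor-loss coefficient ΣK = 1·0.34 + 2·0.39 = 1.12.
ΔP = [f·L/D + ΣK]·(ρV²/2) = [0.03691·1880/0.177 + 1.12]·(1030·0.05009²/2) = [392.1 + 1.12]·1.292 = 508 Pa.
ΔP = 508 Pa = 0.508 kPa.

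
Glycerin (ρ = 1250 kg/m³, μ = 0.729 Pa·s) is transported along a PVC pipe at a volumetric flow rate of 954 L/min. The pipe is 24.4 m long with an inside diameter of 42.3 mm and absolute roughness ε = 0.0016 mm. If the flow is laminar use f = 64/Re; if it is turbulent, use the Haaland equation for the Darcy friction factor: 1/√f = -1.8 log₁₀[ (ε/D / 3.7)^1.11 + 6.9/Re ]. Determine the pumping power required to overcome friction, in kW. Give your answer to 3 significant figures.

Q = 954 L/min = 954/60000 = 0.0159 m³/s.
Cross-sectional area A = πD²/4 = π(0.0423)²/4 = 0.001405 m²; mean velocity V = Q/A = 0.0159/0.001405 = 11.31 m/s.
Reynolds number Re = ρVD/μ = 1250 · 11.31 · 0.0423 / 0.729 = 820.6.
Re < 2300 → laminar flow, so f = 64/Re = 64/820.6 = 0.07799 (the turbulent correlation is not needed).
Darcy-Weisbach: ΔP = f(L/D)(ρV²/2) = 0.07799·(24.4/0.0423)·(1250·11.31²/2) = 0.07799·576.8·8.001e+04 = 3.599e+06 Pa.
Pumping power P = QΔP = 0.0159·3.599e+06 = 57230 W = 57.2 kW.

P ≈ 57.2 kW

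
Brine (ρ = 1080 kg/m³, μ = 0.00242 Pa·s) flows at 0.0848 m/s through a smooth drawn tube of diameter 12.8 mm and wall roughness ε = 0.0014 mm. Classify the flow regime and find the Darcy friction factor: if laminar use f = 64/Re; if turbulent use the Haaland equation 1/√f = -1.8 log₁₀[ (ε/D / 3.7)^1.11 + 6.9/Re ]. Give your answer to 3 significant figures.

Re = ρVD/μ = 1080·0.0848·0.0128/0.00242 = 484.4.
Re < 2300 → laminar, so f = 64/Re = 0.1321 (roughness is irrelevant in laminar flow).

f ≈ 0.132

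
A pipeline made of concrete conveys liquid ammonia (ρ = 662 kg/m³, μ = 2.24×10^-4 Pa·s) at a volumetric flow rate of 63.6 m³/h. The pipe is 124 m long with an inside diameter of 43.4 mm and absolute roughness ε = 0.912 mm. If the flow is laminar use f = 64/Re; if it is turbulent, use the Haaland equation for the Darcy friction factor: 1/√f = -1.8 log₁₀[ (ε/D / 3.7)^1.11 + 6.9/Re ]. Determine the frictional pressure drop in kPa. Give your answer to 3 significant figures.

ΔP ≈ 6700 kPa

Q = 63.6 m³/h = 63.6/3600 = 0.01767 m³/s.
Cross-sectional area A = πD²/4 = π(0.0434)²/4 = 0.001479 m²; mean velocity V = Q/A = 0.01767/0.001479 = 11.94 m/s.
Reynolds number Re = ρVD/μ = 662 · 11.94 · 0.0434 / 0.000224 = 1.532e+06.
Re > 4000 → turbulent. Relative roughness ε/D = 0.000912/0.0434 = 0.021. Haaland: 1/√f = -1.8 log₁₀[(0.021/3.7)^1.11 + 6.9/1.532e+06] = -1.8 log₁₀[0.00322 + 4.5e-06] = 4.486, so f = 0.0497.
Darcy-Weisbach: ΔP = f(L/D)(ρV²/2) = 0.0497·(124/0.0434)·(662·11.94²/2) = 0.0497·2857·4.721e+04 = 6.703e+06 Pa.
ΔP = 6.703e+06 Pa = 6700 kPa.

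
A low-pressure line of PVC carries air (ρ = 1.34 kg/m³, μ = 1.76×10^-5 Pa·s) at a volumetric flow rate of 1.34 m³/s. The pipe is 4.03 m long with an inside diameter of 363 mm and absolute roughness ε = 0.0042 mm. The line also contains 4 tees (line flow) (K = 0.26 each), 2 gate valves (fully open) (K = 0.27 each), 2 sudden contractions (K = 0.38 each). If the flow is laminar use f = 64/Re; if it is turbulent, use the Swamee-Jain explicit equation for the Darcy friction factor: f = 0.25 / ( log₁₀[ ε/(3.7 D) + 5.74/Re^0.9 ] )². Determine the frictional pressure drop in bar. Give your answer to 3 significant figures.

Cross-sectional area A = πD²/4 = π(0.363)²/4 = 0.1035 m²; mean velocity V = Q/A = 1.34/0.1035 = 12.95 m/s.
Reynolds number Re = ρVD/μ = 1.34 · 12.95 · 0.363 / 1.76e-05 = 3.578e+05.
Re > 4000 → turbulent. Relative roughness ε/D = 4.2e-06/0.363 = 1.16e-05. Swamee-Jain: f = 0.25/(log₁₀[1.16e-05/3.7 + 5.74/3.578e+05^0.9])² = 0.25/(log₁₀[3.13e-06 + 5.76e-05])² = 0.25/(-4.216)² = 0.01406.
Total minor-loss coefficient ΣK = 4·0.26 + 2·0.27 + 2·0.38 = 2.34.
ΔP = [f·L/D + ΣK]·(ρV²/2) = [0.01406·4.03/0.363 + 2.34]·(1.34·12.95²/2) = [0.1561 + 2.34]·112.3 = 280.4 Pa.
ΔP = 280.4 Pa = 0.00280 bar.

ΔP ≈ 0.00280 bar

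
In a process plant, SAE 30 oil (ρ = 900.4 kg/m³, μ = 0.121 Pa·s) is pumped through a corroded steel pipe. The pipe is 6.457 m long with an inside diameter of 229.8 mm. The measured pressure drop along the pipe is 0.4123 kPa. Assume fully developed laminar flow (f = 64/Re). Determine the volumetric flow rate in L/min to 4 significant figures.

Q ≈ 2167 L/min

For laminar flow, f = 64/Re with Re = ρVD/μ, so Darcy-Weisbach reduces to ΔP = 32μLV/D². Solving for V: V = ΔP·D²/(32μL) = 412.3·(0.2298)²/(32·0.121·6.457) = 0.8709 m/s.
Check: Re = ρVD/μ = 900.4·0.8709·0.2298/0.121 = 1489 < 2300, so the laminar assumption holds.
Q = V·A = 0.8709·(π/4·0.2298²) = 0.03612 m³/s = 2167 L/min.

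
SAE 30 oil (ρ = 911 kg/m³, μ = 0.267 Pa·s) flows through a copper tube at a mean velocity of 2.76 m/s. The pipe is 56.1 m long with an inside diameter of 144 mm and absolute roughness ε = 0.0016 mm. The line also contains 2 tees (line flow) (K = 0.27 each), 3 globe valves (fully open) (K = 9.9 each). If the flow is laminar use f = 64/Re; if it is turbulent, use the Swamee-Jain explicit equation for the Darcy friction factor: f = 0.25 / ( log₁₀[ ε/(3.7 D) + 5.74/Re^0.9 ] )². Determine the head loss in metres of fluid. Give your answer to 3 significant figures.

Reynolds number Re = ρVD/μ = 911 · 2.76 · 0.144 / 0.267 = 1356.
Re < 2300 → laminar flow, so f = 64/Re = 64/1356 = 0.0472 (the turbulent correlation is not needed).
Total minor-loss coefficient ΣK = 2·0.27 + 3·9.9 = 30.2.
ΔP = [f·L/D + ΣK]·(ρV²/2) = [0.0472·56.1/0.144 + 30.2]·(911·2.76²/2) = [18.39 + 30.2]·3470 = 1.687e+05 Pa.
Head loss h_f = ΔP/(ρg) = 1.687e+05/(911·9.81) = 18.9 m.

h_f ≈ 18.9 m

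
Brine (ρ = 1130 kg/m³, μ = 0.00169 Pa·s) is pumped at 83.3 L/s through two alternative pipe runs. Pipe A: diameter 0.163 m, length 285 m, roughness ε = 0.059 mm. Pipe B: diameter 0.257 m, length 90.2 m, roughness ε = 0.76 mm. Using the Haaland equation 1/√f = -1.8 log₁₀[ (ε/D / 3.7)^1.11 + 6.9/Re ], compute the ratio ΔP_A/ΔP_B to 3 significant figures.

Pipe A: V = Q/A = 0.0833/0.02087 = 3.992 m/s; Re = 4.351e+05; ε/D = 0.000362; Haaland → f = 0.01677; ΔP_A = f(L/D)(ρV²/2) = 2.64e+05 Pa.
Pipe B: V = Q/A = 0.0833/0.05187 = 1.606 m/s; Re = 2.759e+05; ε/D = 0.00296; Haaland → f = 0.02655; ΔP_B = f(L/D)(ρV²/2) = 1.358e+04 Pa.
ΔP_A/ΔP_B = 2.64e+05/1.358e+04 = 19.4.

ΔP_A/ΔP_B ≈ 19.4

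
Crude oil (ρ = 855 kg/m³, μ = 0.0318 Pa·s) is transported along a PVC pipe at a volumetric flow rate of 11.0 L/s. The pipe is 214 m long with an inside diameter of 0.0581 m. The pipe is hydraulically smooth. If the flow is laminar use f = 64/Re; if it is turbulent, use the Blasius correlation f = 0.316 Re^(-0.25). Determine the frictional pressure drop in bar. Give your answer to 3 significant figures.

ΔP ≈ 9.55 bar

Q = 11.0 L/s = 11.0/1000 = 0.011 m³/s.
Cross-sectional area A = πD²/4 = π(0.0581)²/4 = 0.002651 m²; mean velocity V = Q/A = 0.011/0.002651 = 4.149 m/s.
Reynolds number Re = ρVD/μ = 855 · 4.149 · 0.0581 / 0.0318 = 6481.
Re > 4000 → turbulent. Smooth-pipe (Blasius): f = 0.316 Re^(-0.25) = 0.316/(6481)^0.25 = 0.03522.
Darcy-Weisbach: ΔP = f(L/D)(ρV²/2) = 0.03522·(214/0.0581)·(855·4.149²/2) = 0.03522·3683·7359 = 9.547e+05 Pa.
ΔP = 9.547e+05 Pa = 9.55 bar.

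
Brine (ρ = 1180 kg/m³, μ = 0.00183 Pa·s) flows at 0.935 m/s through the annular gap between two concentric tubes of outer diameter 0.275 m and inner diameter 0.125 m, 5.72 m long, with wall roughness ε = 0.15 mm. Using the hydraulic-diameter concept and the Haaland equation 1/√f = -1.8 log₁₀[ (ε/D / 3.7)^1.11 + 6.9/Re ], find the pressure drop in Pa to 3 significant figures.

Hydraulic diameter D_h = 4A/P = D_o - D_i = 0.275 - 0.125 = 0.15 m.
Re = ρVD_h/μ = 1180·0.935·0.15/0.00183 = 9.043e+04.
ε/D_h = 0.00015/0.15 = 0.001; Haaland gives 1/√f = -1.8 log₁₀[0.000109+7.63e-05] = 6.716, so f = 0.02217.
ΔP = f(L/D_h)(ρV²/2) = 0.02217·5.72/0.15·515.8 = 436.1 Pa.

ΔP ≈ 436 Pa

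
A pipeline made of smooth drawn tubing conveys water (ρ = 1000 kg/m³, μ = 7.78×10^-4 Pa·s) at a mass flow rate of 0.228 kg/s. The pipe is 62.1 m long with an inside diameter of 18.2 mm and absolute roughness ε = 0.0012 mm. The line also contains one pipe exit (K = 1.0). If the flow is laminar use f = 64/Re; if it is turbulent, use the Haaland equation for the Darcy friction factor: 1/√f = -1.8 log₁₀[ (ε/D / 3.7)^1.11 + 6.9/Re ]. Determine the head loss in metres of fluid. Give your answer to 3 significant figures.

h_f ≈ 3.47 m

A = πD²/4 = π(0.0182)²/4 = 0.0002602 m²; mean velocity V = ṁ/(ρA) = 0.228/(1000 · 0.0002602) = 0.8764 m/s.
Reynolds number Re = ρVD/μ = 1000 · 0.8764 · 0.0182 / 0.000778 = 2.05e+04.
Re > 4000 → turbulent. Relative roughness ε/D = 1.2e-06/0.0182 = 6.59e-05. Haaland: 1/√f = -1.8 log₁₀[(6.59e-05/3.7)^1.11 + 6.9/2.05e+04] = -1.8 log₁₀[5.35e-06 + 0.000337] = 6.239, so f = 0.02569.
Total minor-loss coefficient ΣK = 1·1 = 1.
ΔP = [f·L/D + ΣK]·(ρV²/2) = [0.02569·62.1/0.0182 + 1]·(1000·0.8764²/2) = [87.66 + 1]·384 = 3.405e+04 Pa.
Head loss h_f = ΔP/(ρg) = 3.405e+04/(1000·9.81) = 3.47 m.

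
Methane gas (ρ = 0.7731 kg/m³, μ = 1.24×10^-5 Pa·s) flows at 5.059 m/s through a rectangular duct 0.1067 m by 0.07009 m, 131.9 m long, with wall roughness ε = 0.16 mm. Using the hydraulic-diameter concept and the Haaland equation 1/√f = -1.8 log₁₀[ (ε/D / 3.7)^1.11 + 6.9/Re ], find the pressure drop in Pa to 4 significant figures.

ΔP ≈ 432.4 Pa

Hydraulic diameter D_h = 4A/P = 4·(0.1067·0.07009)/(2·(0.1067+0.07009)) = 0.02991/0.3536 = 0.0846 m.
Re = ρVD_h/μ = 0.7731·5.059·0.0846/1.24e-05 = 2.669e+04.
ε/D_h = 0.00016/0.0846 = 0.00189; Haaland gives 1/√f = -1.8 log₁₀[0.000222+0.000259] = 5.973, so f = 0.02803.
ΔP = f(L/D_h)(ρV²/2) = 0.02803·131.9/0.0846·9.893 = 432.4 Pa.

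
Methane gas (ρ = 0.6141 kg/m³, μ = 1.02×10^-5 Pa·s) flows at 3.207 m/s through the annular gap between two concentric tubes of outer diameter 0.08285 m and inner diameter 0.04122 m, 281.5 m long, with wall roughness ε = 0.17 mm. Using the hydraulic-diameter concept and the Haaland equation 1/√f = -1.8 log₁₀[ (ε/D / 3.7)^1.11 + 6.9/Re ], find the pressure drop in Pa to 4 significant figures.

Hydraulic diameter D_h = 4A/P = D_o - D_i = 0.08285 - 0.04122 = 0.04163 m.
Re = ρVD_h/μ = 0.6141·3.207·0.04163/1.02e-05 = 8038.
ε/D_h = 0.00017/0.04163 = 0.00408; Haaland gives 1/√f = -1.8 log₁₀[0.000522+0.000858] = 5.148, so f = 0.03773.
ΔP = f(L/D_h)(ρV²/2) = 0.03773·281.5/0.04163·3.158 = 805.7 Pa.

ΔP ≈ 805.7 Pa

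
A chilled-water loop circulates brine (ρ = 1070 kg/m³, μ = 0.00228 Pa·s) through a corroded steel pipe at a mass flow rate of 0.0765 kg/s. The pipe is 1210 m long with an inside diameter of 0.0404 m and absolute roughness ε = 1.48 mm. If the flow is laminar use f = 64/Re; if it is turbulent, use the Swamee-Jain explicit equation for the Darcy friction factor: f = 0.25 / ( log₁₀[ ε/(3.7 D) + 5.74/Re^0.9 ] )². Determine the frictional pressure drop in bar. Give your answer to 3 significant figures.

A = πD²/4 = π(0.0404)²/4 = 0.001282 m²; mean velocity V = ṁ/(ρA) = 0.0765/(1070 · 0.001282) = 0.05577 m/s.
Reynolds number Re = ρVD/μ = 1070 · 0.05577 · 0.0404 / 0.00228 = 1057.
Re < 2300 → laminar flow, so f = 64/Re = 64/1057 = 0.06052 (the turbulent correlation is not needed).
Darcy-Weisbach: ΔP = f(L/D)(ρV²/2) = 0.06052·(1210/0.0404)·(1070·0.05577²/2) = 0.06052·2.995e+04·1.664 = 3017 Pa.
ΔP = 3017 Pa = 0.0302 bar.

ΔP ≈ 0.0302 bar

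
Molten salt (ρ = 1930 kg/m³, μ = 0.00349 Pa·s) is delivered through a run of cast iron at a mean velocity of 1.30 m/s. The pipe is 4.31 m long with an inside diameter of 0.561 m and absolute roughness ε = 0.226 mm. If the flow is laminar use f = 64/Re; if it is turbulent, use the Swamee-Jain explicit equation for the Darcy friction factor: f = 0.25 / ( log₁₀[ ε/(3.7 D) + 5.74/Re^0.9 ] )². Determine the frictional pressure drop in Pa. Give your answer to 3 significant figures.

Reynolds number Re = ρVD/μ = 1930 · 1.3 · 0.561 / 0.00349 = 4.033e+05.
Re > 4000 → turbulent. Relative roughness ε/D = 0.000226/0.561 = 0.000403. Swamee-Jain: f = 0.25/(log₁₀[0.000403/3.7 + 5.74/4.033e+05^0.9])² = 0.25/(log₁₀[0.000109 + 5.17e-05])² = 0.25/(-3.794)² = 0.01737.
Darcy-Weisbach: ΔP = f(L/D)(ρV²/2) = 0.01737·(4.31/0.561)·(1930·1.3²/2) = 0.01737·7.683·1631 = 217.6 Pa.

ΔP ≈ 218 Pa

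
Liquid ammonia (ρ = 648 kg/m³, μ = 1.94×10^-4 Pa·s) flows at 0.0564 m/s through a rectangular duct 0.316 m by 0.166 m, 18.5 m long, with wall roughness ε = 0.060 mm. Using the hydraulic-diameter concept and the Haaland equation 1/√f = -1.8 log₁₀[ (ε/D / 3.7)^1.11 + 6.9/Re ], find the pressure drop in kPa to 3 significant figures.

Hydraulic diameter D_h = 4A/P = 4·(0.316·0.166)/(2·(0.316+0.166)) = 0.2098/0.964 = 0.2177 m.
Re = ρVD_h/μ = 648·0.0564·0.2177/0.000194 = 4.1e+04.
ε/D_h = 6e-05/0.2177 = 0.000276; Haaland gives 1/√f = -1.8 log₁₀[2.62e-05+0.000168] = 6.68, so f = 0.02241.
ΔP = f(L/D_h)(ρV²/2) = 0.02241·18.5/0.2177·1.031 = 1.963 Pa.
ΔP = 0.00196 kPa.

ΔP ≈ 0.00196 kPa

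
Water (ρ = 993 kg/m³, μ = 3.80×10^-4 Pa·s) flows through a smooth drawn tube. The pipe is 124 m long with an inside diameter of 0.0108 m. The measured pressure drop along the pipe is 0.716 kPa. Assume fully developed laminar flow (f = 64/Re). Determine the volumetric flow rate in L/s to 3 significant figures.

Q ≈ 0.00507 L/s

For laminar flow, f = 64/Re with Re = ρVD/μ, so Darcy-Weisbach reduces to ΔP = 32μLV/D². Solving for V: V = ΔP·D²/(32μL) = 716·(0.0108)²/(32·0.00038·124) = 0.05539 m/s.
Check: Re = ρVD/μ = 993·0.05539·0.0108/0.00038 = 1563 < 2300, so the laminar assumption holds.
Q = V·A = 0.05539·(π/4·0.0108²) = 5.074e-06 m³/s = 0.00507 L/s.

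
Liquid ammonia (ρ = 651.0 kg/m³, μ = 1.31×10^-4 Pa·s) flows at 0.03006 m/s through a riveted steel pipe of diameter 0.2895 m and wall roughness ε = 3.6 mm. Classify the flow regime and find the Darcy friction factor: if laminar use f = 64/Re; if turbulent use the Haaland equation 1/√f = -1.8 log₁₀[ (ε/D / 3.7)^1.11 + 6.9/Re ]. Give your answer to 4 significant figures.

f ≈ 0.04207

Re = ρVD/μ = 651·0.03006·0.2895/0.000131 = 4.325e+04.
Re > 4000 → turbulent. ε/D = 0.0036/0.2895 = 0.0124; Haaland: 1/√f = -1.8 log₁₀[0.0018 + 0.00016] = 4.876, so f = 0.04207.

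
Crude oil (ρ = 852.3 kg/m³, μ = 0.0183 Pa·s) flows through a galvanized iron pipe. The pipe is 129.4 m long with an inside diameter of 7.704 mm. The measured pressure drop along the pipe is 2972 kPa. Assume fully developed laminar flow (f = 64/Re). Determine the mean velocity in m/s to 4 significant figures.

V ≈ 2.328 m/s

For laminar flow, f = 64/Re with Re = ρVD/μ, so Darcy-Weisbach reduces to ΔP = 32μLV/D². Solving for V: V = ΔP·D²/(32μL) = 2.972e+06·(0.007704)²/(32·0.0183·129.4) = 2.328 m/s.
Check: Re = ρVD/μ = 852.3·2.328·0.007704/0.0183 = 835.2 < 2300, so the laminar assumption holds.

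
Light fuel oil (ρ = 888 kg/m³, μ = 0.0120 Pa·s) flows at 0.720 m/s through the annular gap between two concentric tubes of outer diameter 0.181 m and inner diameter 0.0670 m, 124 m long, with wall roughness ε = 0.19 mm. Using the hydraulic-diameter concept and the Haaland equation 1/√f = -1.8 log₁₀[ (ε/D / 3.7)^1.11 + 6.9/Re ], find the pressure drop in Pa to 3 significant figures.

ΔP ≈ 9340 Pa

Hydraulic diameter D_h = 4A/P = D_o - D_i = 0.181 - 0.067 = 0.114 m.
Re = ρVD_h/μ = 888·0.72·0.114/0.012 = 6074.
ε/D_h = 0.00019/0.114 = 0.00167; Haaland gives 1/√f = -1.8 log₁₀[0.000193+0.00114] = 5.178, so f = 0.0373.
ΔP = f(L/D_h)(ρV²/2) = 0.0373·124/0.114·230.2 = 9339 Pa.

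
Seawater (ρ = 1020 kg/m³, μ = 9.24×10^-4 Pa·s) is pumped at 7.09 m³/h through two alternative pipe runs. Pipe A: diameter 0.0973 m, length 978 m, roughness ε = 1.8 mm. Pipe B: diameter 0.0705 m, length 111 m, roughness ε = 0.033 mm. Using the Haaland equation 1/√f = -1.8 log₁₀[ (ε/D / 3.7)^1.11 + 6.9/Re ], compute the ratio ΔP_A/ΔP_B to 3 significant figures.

Pipe A: V = Q/A = 0.001969/0.007436 = 0.2649 m/s; Re = 2.845e+04; ε/D = 0.0185; Haaland → f = 0.04868; ΔP_A = f(L/D)(ρV²/2) = 1.751e+04 Pa.
Pipe B: V = Q/A = 0.001969/0.003904 = 0.5045 m/s; Re = 3.926e+04; ε/D = 0.000468; Haaland → f = 0.02314; ΔP_B = f(L/D)(ρV²/2) = 4730 Pa.
ΔP_A/ΔP_B = 1.751e+04/4730 = 3.70.

ΔP_A/ΔP_B ≈ 3.70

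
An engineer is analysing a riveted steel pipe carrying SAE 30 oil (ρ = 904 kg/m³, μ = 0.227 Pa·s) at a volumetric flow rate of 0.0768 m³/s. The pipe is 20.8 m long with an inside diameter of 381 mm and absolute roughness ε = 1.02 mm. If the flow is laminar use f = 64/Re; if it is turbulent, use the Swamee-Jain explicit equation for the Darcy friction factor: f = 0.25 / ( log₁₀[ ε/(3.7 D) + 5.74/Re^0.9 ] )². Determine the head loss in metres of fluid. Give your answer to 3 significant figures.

h_f ≈ 0.0791 m

Cross-sectional area A = πD²/4 = π(0.381)²/4 = 0.114 m²; mean velocity V = Q/A = 0.0768/0.114 = 0.6736 m/s.
Reynolds number Re = ρVD/μ = 904 · 0.6736 · 0.381 / 0.227 = 1022.
Re < 2300 → laminar flow, so f = 64/Re = 64/1022 = 0.06262 (the turbulent correlation is not needed).
Darcy-Weisbach: ΔP = f(L/D)(ρV²/2) = 0.06262·(20.8/0.381)·(904·0.6736²/2) = 0.06262·54.59·205.1 = 701.1 Pa.
Head loss h_f = ΔP/(ρg) = 701.1/(904·9.81) = 0.0791 m.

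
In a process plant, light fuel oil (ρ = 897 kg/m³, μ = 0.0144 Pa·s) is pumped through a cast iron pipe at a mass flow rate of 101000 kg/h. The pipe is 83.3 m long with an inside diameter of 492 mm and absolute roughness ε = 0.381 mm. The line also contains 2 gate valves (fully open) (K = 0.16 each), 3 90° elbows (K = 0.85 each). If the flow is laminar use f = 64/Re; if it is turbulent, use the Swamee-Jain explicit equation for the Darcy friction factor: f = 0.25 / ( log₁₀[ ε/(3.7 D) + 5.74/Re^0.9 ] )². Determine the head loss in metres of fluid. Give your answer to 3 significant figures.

h_f ≈ 0.0130 m

ṁ = 101000 kg/h = 101000/3600 = 28.06 kg/s.
A = πD²/4 = π(0.492)²/4 = 0.1901 m²; mean velocity V = ṁ/(ρA) = 28.06/(897 · 0.1901) = 0.1645 m/s.
Reynolds number Re = ρVD/μ = 897 · 0.1645 · 0.492 / 0.0144 = 5042.
Re > 4000 → turbulent. Relative roughness ε/D = 0.000381/0.492 = 0.000774. Swamee-Jain: f = 0.25/(log₁₀[0.000774/3.7 + 5.74/5042^0.9])² = 0.25/(log₁₀[0.000209 + 0.00267])² = 0.25/(-2.541)² = 0.03873.
Total minor-loss coefficient ΣK = 2·0.16 + 3·0.85 = 2.87.
ΔP = [f·L/D + ΣK]·(ρV²/2) = [0.03873·83.3/0.492 + 2.87]·(897·0.1645²/2) = [6.557 + 2.87]·12.14 = 114.4 Pa.
Head loss h_f = ΔP/(ρg) = 114.4/(897·9.81) = 0.0130 m.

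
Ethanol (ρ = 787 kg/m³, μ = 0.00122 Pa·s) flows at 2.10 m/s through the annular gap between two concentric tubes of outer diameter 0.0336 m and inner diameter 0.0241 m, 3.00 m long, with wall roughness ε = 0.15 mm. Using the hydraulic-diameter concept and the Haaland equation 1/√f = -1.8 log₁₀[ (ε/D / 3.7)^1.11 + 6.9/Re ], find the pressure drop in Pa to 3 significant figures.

ΔP ≈ 26200 Pa

Hydraulic diameter D_h = 4A/P = D_o - D_i = 0.0336 - 0.0241 = 0.0095 m.
Re = ρVD_h/μ = 787·2.1·0.0095/0.00122 = 1.287e+04.
ε/D_h = 0.00015/0.0095 = 0.0158; Haaland gives 1/√f = -1.8 log₁₀[0.00234+0.000536] = 4.574, so f = 0.0478.
ΔP = f(L/D_h)(ρV²/2) = 0.0478·3/0.0095·1735 = 2.62e+04 Pa.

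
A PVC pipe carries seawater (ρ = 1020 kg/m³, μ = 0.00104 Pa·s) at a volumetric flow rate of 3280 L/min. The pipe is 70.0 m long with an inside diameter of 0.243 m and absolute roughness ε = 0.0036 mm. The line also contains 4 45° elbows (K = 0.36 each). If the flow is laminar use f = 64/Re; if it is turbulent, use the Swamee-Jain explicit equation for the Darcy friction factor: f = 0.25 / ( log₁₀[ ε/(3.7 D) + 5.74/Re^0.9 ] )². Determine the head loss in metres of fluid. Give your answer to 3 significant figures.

h_f ≈ 0.402 m

Q = 3280 L/min = 3280/60000 = 0.05467 m³/s.
Cross-sectional area A = πD²/4 = π(0.243)²/4 = 0.04638 m²; mean velocity V = Q/A = 0.05467/0.04638 = 1.179 m/s.
Reynolds number Re = ρVD/μ = 1020 · 1.179 · 0.243 / 0.00104 = 2.809e+05.
Re > 4000 → turbulent. Relative roughness ε/D = 3.6e-06/0.243 = 1.48e-05. Swamee-Jain: f = 0.25/(log₁₀[1.48e-05/3.7 + 5.74/2.809e+05^0.9])² = 0.25/(log₁₀[4e-06 + 7.16e-05])² = 0.25/(-4.121)² = 0.01472.
Total minor-loss coefficient ΣK = 4·0.36 = 1.44.
ΔP = [f·L/D + ΣK]·(ρV²/2) = [0.01472·70/0.243 + 1.44]·(1020·1.179²/2) = [4.24 + 1.44]·708.6 = 4025 Pa.
Head loss h_f = ΔP/(ρg) = 4025/(1020·9.81) = 0.402 m.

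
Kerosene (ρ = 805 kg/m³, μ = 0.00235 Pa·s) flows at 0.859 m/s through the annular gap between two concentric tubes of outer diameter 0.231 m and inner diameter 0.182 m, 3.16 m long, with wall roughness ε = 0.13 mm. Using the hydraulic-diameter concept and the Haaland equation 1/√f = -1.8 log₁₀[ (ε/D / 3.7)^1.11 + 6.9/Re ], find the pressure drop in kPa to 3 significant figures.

ΔP ≈ 0.617 kPa

Hydraulic diameter D_h = 4A/P = D_o - D_i = 0.231 - 0.182 = 0.049 m.
Re = ρVD_h/μ = 805·0.859·0.049/0.00235 = 1.442e+04.
ε/D_h = 0.00013/0.049 = 0.00265; Haaland gives 1/√f = -1.8 log₁₀[0.000323+0.000479] = 5.573, so f = 0.0322.
ΔP = f(L/D_h)(ρV²/2) = 0.0322·3.16/0.049·297 = 616.8 Pa.
ΔP = 0.617 kPa.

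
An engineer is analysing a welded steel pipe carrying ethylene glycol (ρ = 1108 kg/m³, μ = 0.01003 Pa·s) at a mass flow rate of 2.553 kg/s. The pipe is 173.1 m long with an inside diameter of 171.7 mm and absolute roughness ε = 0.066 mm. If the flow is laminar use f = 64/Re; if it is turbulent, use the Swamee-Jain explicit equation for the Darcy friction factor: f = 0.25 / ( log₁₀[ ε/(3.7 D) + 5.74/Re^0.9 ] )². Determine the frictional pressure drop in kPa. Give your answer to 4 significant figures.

ΔP ≈ 0.1875 kPa

A = πD²/4 = π(0.1717)²/4 = 0.02315 m²; mean velocity V = ṁ/(ρA) = 2.553/(1108 · 0.02315) = 0.09951 m/s.
Reynolds number Re = ρVD/μ = 1108 · 0.09951 · 0.1717 / 0.01 = 1888.
Re < 2300 → laminar flow, so f = 64/Re = 64/1888 = 0.03391 (the turbulent correlation is not needed).
Darcy-Weisbach: ΔP = f(L/D)(ρV²/2) = 0.03391·(173.1/0.1717)·(1108·0.09951²/2) = 0.03391·1008·5.486 = 187.5 Pa.
ΔP = 187.5 Pa = 0.1875 kPa.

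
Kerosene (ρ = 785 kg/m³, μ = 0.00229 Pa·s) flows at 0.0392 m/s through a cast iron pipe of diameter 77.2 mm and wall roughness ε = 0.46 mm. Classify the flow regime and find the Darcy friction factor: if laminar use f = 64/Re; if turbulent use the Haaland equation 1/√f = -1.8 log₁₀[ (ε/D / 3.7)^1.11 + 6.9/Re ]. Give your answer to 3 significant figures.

f ≈ 0.0617

Re = ρVD/μ = 785·0.0392·0.0772/0.00229 = 1037.
Re < 2300 → laminar, so f = 64/Re = 0.06169 (roughness is irrelevant in laminar flow).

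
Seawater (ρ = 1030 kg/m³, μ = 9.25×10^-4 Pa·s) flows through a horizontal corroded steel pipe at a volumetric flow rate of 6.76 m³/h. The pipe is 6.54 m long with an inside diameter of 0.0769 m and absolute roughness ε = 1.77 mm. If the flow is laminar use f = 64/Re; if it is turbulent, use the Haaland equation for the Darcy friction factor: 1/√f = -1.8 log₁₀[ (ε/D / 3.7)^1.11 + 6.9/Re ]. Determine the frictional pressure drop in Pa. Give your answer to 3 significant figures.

Q = 6.76 m³/h = 6.76/3600 = 0.001878 m³/s.
Cross-sectional area A = πD²/4 = π(0.0769)²/4 = 0.004645 m²; mean velocity V = Q/A = 0.001878/0.004645 = 0.4043 m/s.
Reynolds number Re = ρVD/μ = 1030 · 0.4043 · 0.0769 / 0.000925 = 3.462e+04.
Re > 4000 → turbulent. Relative roughness ε/D = 0.00177/0.0769 = 0.023. Haaland: 1/√f = -1.8 log₁₀[(0.023/3.7)^1.11 + 6.9/3.462e+04] = -1.8 log₁₀[0.00356 + 0.000199] = 4.365, so f = 0.05248.
Darcy-Weisbach: ΔP = f(L/D)(ρV²/2) = 0.05248·(6.54/0.0769)·(1030·0.4043²/2) = 0.05248·85.05·84.18 = 375.7 Pa.

ΔP ≈ 376 Pa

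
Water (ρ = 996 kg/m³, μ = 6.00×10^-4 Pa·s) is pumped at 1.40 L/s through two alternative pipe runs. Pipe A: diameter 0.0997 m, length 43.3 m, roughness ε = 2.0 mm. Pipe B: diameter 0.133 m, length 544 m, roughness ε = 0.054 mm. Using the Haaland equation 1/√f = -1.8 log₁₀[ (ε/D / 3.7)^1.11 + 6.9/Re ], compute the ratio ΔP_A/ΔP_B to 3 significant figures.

ΔP_A/ΔP_B ≈ 0.651

Pipe A: V = Q/A = 0.0014/0.007807 = 0.1793 m/s; Re = 2.968e+04; ε/D = 0.0201; Haaland → f = 0.05005; ΔP_A = f(L/D)(ρV²/2) = 348.1 Pa.
Pipe B: V = Q/A = 0.0014/0.01389 = 0.1008 m/s; Re = 2.225e+04; ε/D = 0.000406; Haaland → f = 0.02585; ΔP_B = f(L/D)(ρV²/2) = 534.7 Pa.
ΔP_A/ΔP_B = 348.1/534.7 = 0.651.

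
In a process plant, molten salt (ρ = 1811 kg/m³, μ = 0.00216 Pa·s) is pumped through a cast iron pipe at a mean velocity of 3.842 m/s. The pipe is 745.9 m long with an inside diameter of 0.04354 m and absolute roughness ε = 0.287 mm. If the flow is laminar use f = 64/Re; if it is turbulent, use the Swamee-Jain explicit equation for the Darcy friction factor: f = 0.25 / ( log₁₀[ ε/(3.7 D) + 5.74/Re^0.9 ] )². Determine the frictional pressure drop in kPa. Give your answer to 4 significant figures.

ΔP ≈ 7750 kPa

Reynolds number Re = ρVD/μ = 1811 · 3.842 · 0.04354 / 0.00216 = 1.403e+05.
Re > 4000 → turbulent. Relative roughness ε/D = 0.000287/0.04354 = 0.00659. Swamee-Jain: f = 0.25/(log₁₀[0.00659/3.7 + 5.74/1.403e+05^0.9])² = 0.25/(log₁₀[0.00178 + 0.000134])² = 0.25/(-2.718)² = 0.03385.
Darcy-Weisbach: ΔP = f(L/D)(ρV²/2) = 0.03385·(745.9/0.04354)·(1811·3.842²/2) = 0.03385·1.713e+04·1.337e+04 = 7.75e+06 Pa.
ΔP = 7.75e+06 Pa = 7750 kPa.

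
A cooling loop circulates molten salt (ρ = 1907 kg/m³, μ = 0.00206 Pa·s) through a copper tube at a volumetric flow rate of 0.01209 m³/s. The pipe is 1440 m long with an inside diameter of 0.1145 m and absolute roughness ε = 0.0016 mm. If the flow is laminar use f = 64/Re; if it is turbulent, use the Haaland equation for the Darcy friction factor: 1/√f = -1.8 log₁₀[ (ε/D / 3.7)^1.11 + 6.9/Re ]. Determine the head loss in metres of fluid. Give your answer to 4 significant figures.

Cross-sectional area A = πD²/4 = π(0.1145)²/4 = 0.0103 m²; mean velocity V = Q/A = 0.01209/0.0103 = 1.174 m/s.
Reynolds number Re = ρVD/μ = 1907 · 1.174 · 0.1145 / 0.00206 = 1.245e+05.
Re > 4000 → turbulent. Relative roughness ε/D = 1.6e-06/0.1145 = 1.4e-05. Haaland: 1/√f = -1.8 log₁₀[(1.4e-05/3.7)^1.11 + 6.9/1.245e+05] = -1.8 log₁₀[9.56e-07 + 5.54e-05] = 7.648, so f = 0.0171.
Darcy-Weisbach: ΔP = f(L/D)(ρV²/2) = 0.0171·(1440/0.1145)·(1907·1.174²/2) = 0.0171·1.258e+04·1315 = 2.827e+05 Pa.
Head loss h_f = ΔP/(ρg) = 2.827e+05/(1907·9.81) = 15.11 m.

h_f ≈ 15.11 m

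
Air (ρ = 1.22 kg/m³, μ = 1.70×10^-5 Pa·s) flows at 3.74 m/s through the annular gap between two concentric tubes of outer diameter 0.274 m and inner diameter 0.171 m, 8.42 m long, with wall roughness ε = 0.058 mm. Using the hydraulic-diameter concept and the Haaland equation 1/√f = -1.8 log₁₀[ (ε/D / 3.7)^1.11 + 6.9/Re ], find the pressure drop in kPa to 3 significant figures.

Hydraulic diameter D_h = 4A/P = D_o - D_i = 0.274 - 0.171 = 0.103 m.
Re = ρVD_h/μ = 1.22·3.74·0.103/1.7e-05 = 2.765e+04.
ε/D_h = 5.8e-05/0.103 = 0.000563; Haaland gives 1/√f = -1.8 log₁₀[5.79e-05+0.00025] = 6.322, so f = 0.02502.
ΔP = f(L/D_h)(ρV²/2) = 0.02502·8.42/0.103·8.532 = 17.45 Pa.
ΔP = 0.0175 kPa.

ΔP ≈ 0.0175 kPa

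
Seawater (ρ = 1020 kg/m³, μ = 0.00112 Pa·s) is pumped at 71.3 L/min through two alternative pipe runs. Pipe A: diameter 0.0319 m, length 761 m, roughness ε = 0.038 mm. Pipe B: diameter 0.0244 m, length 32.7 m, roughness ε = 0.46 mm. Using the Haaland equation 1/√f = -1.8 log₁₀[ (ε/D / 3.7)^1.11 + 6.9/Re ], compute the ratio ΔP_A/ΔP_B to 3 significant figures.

ΔP_A/ΔP_B ≈ 3.12

Pipe A: V = Q/A = 0.001188/0.0007992 = 1.487 m/s; Re = 4.32e+04; ε/D = 0.00119; Haaland → f = 0.02472; ΔP_A = f(L/D)(ρV²/2) = 6.648e+05 Pa.
Pipe B: V = Q/A = 0.001188/0.0004676 = 2.541 m/s; Re = 5.647e+04; ε/D = 0.0189; Haaland → f = 0.04834; ΔP_B = f(L/D)(ρV²/2) = 2.134e+05 Pa.
ΔP_A/ΔP_B = 6.648e+05/2.134e+05 = 3.12.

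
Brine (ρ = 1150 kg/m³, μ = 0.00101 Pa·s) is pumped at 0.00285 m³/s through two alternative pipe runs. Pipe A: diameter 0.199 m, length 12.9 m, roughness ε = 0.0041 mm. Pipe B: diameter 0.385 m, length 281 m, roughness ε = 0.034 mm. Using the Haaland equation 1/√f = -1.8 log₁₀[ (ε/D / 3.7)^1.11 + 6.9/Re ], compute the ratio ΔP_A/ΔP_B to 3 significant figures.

ΔP_A/ΔP_B ≈ 1.05

Pipe A: V = Q/A = 0.00285/0.0311 = 0.09163 m/s; Re = 2.076e+04; ε/D = 2.06e-05; Haaland → f = 0.02554; ΔP_A = f(L/D)(ρV²/2) = 7.992 Pa.
Pipe B: V = Q/A = 0.00285/0.1164 = 0.02448 m/s; Re = 1.073e+04; ε/D = 8.83e-05; Haaland → f = 0.03039; ΔP_B = f(L/D)(ρV²/2) = 7.644 Pa.
ΔP_A/ΔP_B = 7.992/7.644 = 1.05.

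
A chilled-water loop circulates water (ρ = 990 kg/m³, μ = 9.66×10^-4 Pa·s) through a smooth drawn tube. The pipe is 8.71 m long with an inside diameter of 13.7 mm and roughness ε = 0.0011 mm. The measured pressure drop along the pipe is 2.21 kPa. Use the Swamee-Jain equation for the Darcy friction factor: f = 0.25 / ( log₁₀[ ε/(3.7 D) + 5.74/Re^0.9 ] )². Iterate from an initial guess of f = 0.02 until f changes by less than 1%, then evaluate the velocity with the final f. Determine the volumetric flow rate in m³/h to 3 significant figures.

Q ≈ 0.236 m³/h

Rearranging Darcy-Weisbach: V = √(2·ΔP·D/(f·L·ρ)). With ε/D = 1.1e-06/0.0137 = 8.03e-05, iterate starting from f = 0.02:
  f = 0.02 → V = √(2·2210·0.0137/(0.02·8.71·990)) = 0.5926 m/s; Re = ρVD/μ = 8320; f → 0.03273
  f = 0.03273 → V = 0.4632 m/s; Re = 6503; f → 0.03511
  f = 0.03511 → V = 0.4472 m/s; Re = 6279; f → 0.03547
  f = 0.03547 → V = 0.445 m/s; Re = 6248; f → 0.03552
Converged (Δf/f < 1%). With the final f = 0.03552: V = √(2·2210·0.0137/(0.03552·8.71·990)) = 0.4446 m/s.
Q = V·A = 0.4446·(π/4·0.0137²) = 6.554e-05 m³/s = 0.236 m³/h.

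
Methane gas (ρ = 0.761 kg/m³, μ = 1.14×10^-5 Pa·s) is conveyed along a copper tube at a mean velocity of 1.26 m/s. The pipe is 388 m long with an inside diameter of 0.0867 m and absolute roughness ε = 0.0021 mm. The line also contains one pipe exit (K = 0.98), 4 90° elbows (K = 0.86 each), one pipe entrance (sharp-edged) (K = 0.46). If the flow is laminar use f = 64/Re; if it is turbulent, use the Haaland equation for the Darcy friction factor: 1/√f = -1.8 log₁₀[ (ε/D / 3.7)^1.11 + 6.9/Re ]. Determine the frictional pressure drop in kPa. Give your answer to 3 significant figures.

Reynolds number Re = ρVD/μ = 0.761 · 1.26 · 0.0867 / 1.14e-05 = 7292.
Re > 4000 → turbulent. Relative roughness ε/D = 2.1e-06/0.0867 = 2.42e-05. Haaland: 1/√f = -1.8 log₁₀[(2.42e-05/3.7)^1.11 + 6.9/7292] = -1.8 log₁₀[1.76e-06 + 0.000946] = 5.442, so f = 0.03377.
Total minor-loss coefficient ΣK = 1·0.98 + 4·0.86 + 1·0.46 = 4.88.
ΔP = [f·L/D + ΣK]·(ρV²/2) = [0.03377·388/0.0867 + 4.88]·(0.761·1.26²/2) = [151.1 + 4.88]·0.6041 = 94.24 Pa.
ΔP = 94.24 Pa = 0.0942 kPa.

ΔP ≈ 0.0942 kPa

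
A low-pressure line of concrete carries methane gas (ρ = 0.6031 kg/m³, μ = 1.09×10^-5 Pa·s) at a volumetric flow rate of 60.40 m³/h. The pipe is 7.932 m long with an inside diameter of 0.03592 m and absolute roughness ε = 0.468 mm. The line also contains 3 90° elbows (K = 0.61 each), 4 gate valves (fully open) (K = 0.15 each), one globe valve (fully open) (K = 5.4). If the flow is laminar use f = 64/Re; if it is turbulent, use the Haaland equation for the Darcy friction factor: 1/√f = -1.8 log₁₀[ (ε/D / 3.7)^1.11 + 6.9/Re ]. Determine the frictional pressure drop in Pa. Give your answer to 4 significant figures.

ΔP ≈ 1433 Pa

Q = 60.40 m³/h = 60.40/3600 = 0.01678 m³/s.
Cross-sectional area A = πD²/4 = π(0.03592)²/4 = 0.001013 m²; mean velocity V = Q/A = 0.01678/0.001013 = 16.56 m/s.
Reynolds number Re = ρVD/μ = 0.6031 · 16.56 · 0.03592 / 1.09e-05 = 3.291e+04.
Re > 4000 → turbulent. Relative roughness ε/D = 0.000468/0.03592 = 0.013. Haaland: 1/√f = -1.8 log₁₀[(0.013/3.7)^1.11 + 6.9/3.291e+04] = -1.8 log₁₀[0.00189 + 0.00021] = 4.819, so f = 0.04305.
Total minor-loss coefficient ΣK = 3·0.61 + 4·0.15 + 1·5.4 = 7.83.
ΔP = [f·L/D + ΣK]·(ρV²/2) = [0.04305·7.932/0.03592 + 7.83]·(0.6031·16.56²/2) = [9.507 + 7.83]·82.66 = 1433 Pa.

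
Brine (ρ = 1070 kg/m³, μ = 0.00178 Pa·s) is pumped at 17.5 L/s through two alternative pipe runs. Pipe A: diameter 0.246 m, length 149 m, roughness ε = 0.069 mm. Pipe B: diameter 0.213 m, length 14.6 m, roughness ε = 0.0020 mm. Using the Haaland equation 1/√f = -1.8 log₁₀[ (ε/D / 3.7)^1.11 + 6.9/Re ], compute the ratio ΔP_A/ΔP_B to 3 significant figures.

ΔP_A/ΔP_B ≈ 5.35

Pipe A: V = Q/A = 0.0175/0.04753 = 0.3682 m/s; Re = 5.445e+04; ε/D = 0.00028; Haaland → f = 0.02122; ΔP_A = f(L/D)(ρV²/2) = 932 Pa.
Pipe B: V = Q/A = 0.0175/0.03563 = 0.4911 m/s; Re = 6.288e+04; ε/D = 9.39e-06; Haaland → f = 0.01971; ΔP_B = f(L/D)(ρV²/2) = 174.3 Pa.
ΔP_A/ΔP_B = 932/174.3 = 5.35.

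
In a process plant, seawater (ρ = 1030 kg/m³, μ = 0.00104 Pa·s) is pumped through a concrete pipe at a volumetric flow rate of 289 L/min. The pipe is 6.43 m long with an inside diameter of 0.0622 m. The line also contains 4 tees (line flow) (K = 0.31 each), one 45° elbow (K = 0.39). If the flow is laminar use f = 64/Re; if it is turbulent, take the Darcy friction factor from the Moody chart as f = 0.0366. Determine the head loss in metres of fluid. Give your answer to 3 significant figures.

h_f ≈ 0.693 m

Q = 289 L/min = 289/60000 = 0.004817 m³/s.
Cross-sectional area A = πD²/4 = π(0.0622)²/4 = 0.003039 m²; mean velocity V = Q/A = 0.004817/0.003039 = 1.585 m/s.
Reynolds number Re = ρVD/μ = 1030 · 1.585 · 0.0622 / 0.00104 = 9.765e+04.
Re > 4000 → turbulent; use the Moody-chart value f = 0.0366.
Total minor-loss coefficient ΣK = 4·0.31 + 1·0.39 = 1.63.
ΔP = [f·L/D + ΣK]·(ρV²/2) = [0.0366·6.43/0.0622 + 1.63]·(1030·1.585²/2) = [3.784 + 1.63]·1294 = 7006 Pa.
Head loss h_f = ΔP/(ρg) = 7006/(1030·9.81) = 0.693 m.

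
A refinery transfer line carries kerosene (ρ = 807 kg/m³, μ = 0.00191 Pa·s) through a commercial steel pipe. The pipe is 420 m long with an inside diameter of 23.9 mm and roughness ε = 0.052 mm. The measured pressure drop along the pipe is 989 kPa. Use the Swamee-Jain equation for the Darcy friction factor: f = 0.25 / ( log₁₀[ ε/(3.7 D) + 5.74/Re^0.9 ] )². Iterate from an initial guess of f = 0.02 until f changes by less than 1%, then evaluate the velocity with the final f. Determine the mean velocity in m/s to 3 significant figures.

V ≈ 2.15 m/s

Rearranging Darcy-Weisbach: V = √(2·ΔP·D/(f·L·ρ)). With ε/D = 5.2e-05/0.0239 = 0.00218, iterate starting from f = 0.02:
  f = 0.02 → V = √(2·9.89e+05·0.0239/(0.02·420·807)) = 2.641 m/s; Re = ρVD/μ = 2.667e+04; f → 0.02919
  f = 0.02919 → V = 2.186 m/s; Re = 2.207e+04; f → 0.02998
  f = 0.02998 → V = 2.157 m/s; Re = 2.178e+04; f → 0.03004
Converged (Δf/f < 1%). With the final f = 0.03004: V = √(2·9.89e+05·0.0239/(0.03004·420·807)) = 2.155 m/s.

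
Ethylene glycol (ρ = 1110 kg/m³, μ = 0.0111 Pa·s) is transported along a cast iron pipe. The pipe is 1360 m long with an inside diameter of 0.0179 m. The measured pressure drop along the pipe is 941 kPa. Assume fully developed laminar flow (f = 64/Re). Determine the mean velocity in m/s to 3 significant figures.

V ≈ 0.624 m/s

For laminar flow, f = 64/Re with Re = ρVD/μ, so Darcy-Weisbach reduces to ΔP = 32μLV/D². Solving for V: V = ΔP·D²/(32μL) = 9.41e+05·(0.0179)²/(32·0.0111·1360) = 0.6241 m/s.
Check: Re = ρVD/μ = 1110·0.6241·0.0179/0.0111 = 1117 < 2300, so the laminar assumption holds.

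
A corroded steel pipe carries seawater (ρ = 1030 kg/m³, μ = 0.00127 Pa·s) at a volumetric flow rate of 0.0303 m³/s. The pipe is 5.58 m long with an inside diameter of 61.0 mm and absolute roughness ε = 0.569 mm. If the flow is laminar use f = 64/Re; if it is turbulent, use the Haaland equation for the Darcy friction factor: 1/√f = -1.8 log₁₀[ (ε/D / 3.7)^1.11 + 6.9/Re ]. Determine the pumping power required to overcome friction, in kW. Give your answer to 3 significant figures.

P ≈ 5.71 kW

Cross-sectional area A = πD²/4 = π(0.061)²/4 = 0.002922 m²; mean velocity V = Q/A = 0.0303/0.002922 = 10.37 m/s.
Reynolds number Re = ρVD/μ = 1030 · 10.37 · 0.061 / 0.00127 = 5.129e+05.
Re > 4000 → turbulent. Relative roughness ε/D = 0.000569/0.061 = 0.00933. Haaland: 1/√f = -1.8 log₁₀[(0.00933/3.7)^1.11 + 6.9/5.129e+05] = -1.8 log₁₀[0.00131 + 1.35e-05] = 5.184, so f = 0.03722.
Darcy-Weisbach: ΔP = f(L/D)(ρV²/2) = 0.03722·(5.58/0.061)·(1030·10.37²/2) = 0.03722·91.48·5.536e+04 = 1.885e+05 Pa.
Pumping power P = QΔP = 0.0303·1.885e+05 = 5710 W = 5.71 kW.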